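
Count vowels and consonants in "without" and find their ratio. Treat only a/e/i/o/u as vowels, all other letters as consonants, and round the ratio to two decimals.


Word: "without"
Vowels (a,e,i,o,u): 3
Consonants: 4
Ratio = 3/4
= 0.75


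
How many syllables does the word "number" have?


Word: "number"
Syllable breakdown: num / ber
Counting: 2 parts
= 2 syllables


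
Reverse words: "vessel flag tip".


Original: "vessel flag tip"
Words (1..n): vessel | flag | tip
Reversed (n..1): tip | flag | vessel
Result = "tip flag vessel"


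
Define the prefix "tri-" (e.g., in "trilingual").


Prefix: tri-
Example: trilingual (tri- + lingual)
Meaning = three


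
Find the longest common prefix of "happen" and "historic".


Word 1: "happen"
Word 2: "historic"
Comparing from start:
  Pos 0: 'h' == 'h'
  Pos 1: 'a' != 'i' (stop)
LCP = "h" (length 1)


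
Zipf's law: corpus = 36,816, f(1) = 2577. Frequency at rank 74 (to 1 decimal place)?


Zipf's law: f(r) = f(1) / r
f(1) = 2577
f(74) = 2577 / 74
= 34.8 occurrences


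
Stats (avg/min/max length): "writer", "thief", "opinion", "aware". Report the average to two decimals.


Lengths: "writer"=6, "thief"=5, "opinion"=7, "aware"=5
Sum = 23, Count = 4
Average = 23/4 = 5.75
= avg=5.75, min=5, max=7


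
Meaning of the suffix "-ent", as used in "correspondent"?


Suffix: -ent
As in: correspondent -> correspond + -ent
Meaning = one who / that which


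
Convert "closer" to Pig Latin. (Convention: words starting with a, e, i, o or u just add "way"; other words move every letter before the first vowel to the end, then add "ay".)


Word: "closer"
Starts with consonant(s) → move to end, add 'ay'
Consonant cluster: "cl"
Pig Latin = "oserclay"


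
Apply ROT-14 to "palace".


Word: "palace"
Shift: 14
Each letter → (letter + shift) mod 26:
  'p' (15) + 14 = 3 → 'd'
  'a' (0) + 14 = 14 → 'o'
  'l' (11) + 14 = 25 → 'z'
  'a' (0) + 14 = 14 → 'o'
  'c' (2) + 14 = 16 → 'q'
  'e' (4) + 14 = 18 → 's'
Result = "dozoqs"


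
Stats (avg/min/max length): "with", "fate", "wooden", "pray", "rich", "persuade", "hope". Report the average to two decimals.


Lengths: "with"=4, "fate"=4, "wooden"=6, "pray"=4, "rich"=4, "persuade"=8, "hope"=4
Sum = 34, Count = 7
Average = 34/7 = 4.86
= avg=4.86, min=4, max=8


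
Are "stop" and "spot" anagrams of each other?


Word 1: "stop" → sorted: opst
Word 2: "spot" → sorted: opst
Same letters? opst == opst
Anagram = Yes


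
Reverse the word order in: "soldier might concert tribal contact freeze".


Original: "soldier might concert tribal contact freeze"
Words (1..n): soldier | might | concert | tribal | contact | freeze
Reversed (n..1): freeze | contact | tribal | concert | might | soldier
Result = "freeze contact tribal concert might soldier"


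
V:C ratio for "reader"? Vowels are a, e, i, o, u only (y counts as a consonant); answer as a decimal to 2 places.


Word: "reader"
Vowels (a,e,i,o,u): 3
Consonants: 3
Ratio = 3/3
= 1.00


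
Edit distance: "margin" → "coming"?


Word 1: "margin" (length 6)
Word 2: "coming" (length 6)
One optimal edit sequence (insert/delete/substitute each cost 1):
  1. delete 'm'  (+1)
  2. substitute 'a' -> 'c'  (+1)
  3. substitute 'r' -> 'o'  (+1)
  4. substitute 'g' -> 'm'  (+1)
  5. keep 'i'
  6. keep 'n'
  7. insert 'g'  (+1)
Total edit operations: 5
Edit distance = 5


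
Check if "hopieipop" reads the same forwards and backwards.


Word: "hopieipop"
Reversed: "popieipoh"
Forward == Backward? hopieipop != popieipoh
Palindrome = No


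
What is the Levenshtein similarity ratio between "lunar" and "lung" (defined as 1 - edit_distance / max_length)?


Word 1: "lunar" (length 5)
Word 2: "lung" (length 4)
One optimal edit sequence:
  1. keep 'l'
  2. keep 'u'
  3. keep 'n'
  4. delete 'a'  (+1)
  5. substitute 'r' -> 'g'  (+1)
Edit distance = 2
Max length = max(5, 4) = 5
Similarity = 1 - 2/5
= 0.6000


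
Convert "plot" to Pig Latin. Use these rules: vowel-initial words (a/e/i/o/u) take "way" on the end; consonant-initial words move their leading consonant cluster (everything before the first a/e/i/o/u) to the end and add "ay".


Word: "plot"
Starts with consonant(s) → move to end, add 'ay'
Consonant cluster: "pl"
Pig Latin = "otplay"


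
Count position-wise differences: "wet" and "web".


Comparing character by character (same length = 3):
  Pos 0: 'w' vs 'w' =
  Pos 1: 'e' vs 'e' =
  Pos 2: 't' vs 'b' !=
Hamming distance = 1


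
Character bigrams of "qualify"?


Word: "qualify" (length 7)
Number of bigrams = 7 - 2 + 1 = 6
  Position 0: "qu"
  Position 1: "ua"
  Position 2: "al"
  Position 3: "li"
  Position 4: "if"
  Position 5: "fy"
Bigrams = "qu", "ua", "al", "li", "if", "fy"


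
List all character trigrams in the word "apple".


Word: "apple" (length 5)
Number of trigrams = 5 - 3 + 1 = 3
  Position 0: "app"
  Position 1: "ppl"
  Position 2: "ple"
Trigrams = "app", "ppl", "ple"


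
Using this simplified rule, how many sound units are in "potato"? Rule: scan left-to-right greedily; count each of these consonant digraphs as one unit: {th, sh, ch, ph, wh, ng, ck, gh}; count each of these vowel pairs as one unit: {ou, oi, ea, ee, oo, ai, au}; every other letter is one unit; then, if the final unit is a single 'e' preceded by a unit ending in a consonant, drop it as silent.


Word: "potato" (6 letters)
Left-to-right scan:
  (1) 'p' (letter)
  (2) 'o' (letter)
  (3) 't' (letter)
  (4) 'a' (letter)
  (5) 't' (letter)
  (6) 'o' (letter)
Units from scan: 6
Sound units = 6 units


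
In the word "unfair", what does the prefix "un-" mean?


Prefix: un-
As in: unfair -> un- + fair
Meaning = not / reverse


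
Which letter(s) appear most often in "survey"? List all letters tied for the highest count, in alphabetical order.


Word: "survey"
Letter counts:
  'e': 1
  'r': 1
  's': 1
  'u': 1
  'v': 1
  'y': 1
Maximum count = 1
Most frequent = 'e', 'r', 's', 'u', 'v', 'y' (1 time each)


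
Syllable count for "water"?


Word: "water"
Syllable breakdown: wa / ter
Counting: 2 parts
= 2 syllables


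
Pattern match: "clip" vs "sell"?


Pattern of "clip": [0, 1, 2, 3]
Pattern of "sell": [0, 1, 2, 2]
Patterns do not match
Same pattern = No


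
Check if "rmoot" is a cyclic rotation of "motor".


Word: "motor", Candidate: "rmoot"
Method: check if candidate is substring of word+word
"motormotor" contains "rmoot"? No
Is rotation = No


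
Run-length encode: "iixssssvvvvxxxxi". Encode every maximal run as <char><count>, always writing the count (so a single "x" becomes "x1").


String: "iixssssvvvvxxxxi"
Scanning for consecutive runs:
  'i' x 2
  'x' x 1
  's' x 4
  'v' x 4
  'x' x 4
  'i' x 1
RLE = "i2x1s4v4x4i1"


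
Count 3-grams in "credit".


Word: "credit" (length 6)
Number of 3-grams = length - 3 + 1 = 6 - 3 + 1
= 4


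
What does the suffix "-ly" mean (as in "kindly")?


Suffix: -ly
As in: kindly -> kind + -ly
Meaning = in a manner


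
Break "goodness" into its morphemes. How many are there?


Word: "goodness"
Morphemes: good | -ness
Each morpheme carries meaning
= 2 morphemes


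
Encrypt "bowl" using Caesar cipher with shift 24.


Word: "bowl"
Shift: 24
Each letter → (letter + shift) mod 26:
  'b' (1) + 24 = 25 → 'z'
  'o' (14) + 24 = 12 → 'm'
  'w' (22) + 24 = 20 → 'u'
  'l' (11) + 24 = 9 → 'j'
Result = "zmuj"


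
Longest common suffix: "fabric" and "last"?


Word 1: "fabric"
Word 2: "last"
Comparing from end:
  Pos -1: 'c' != 't' (stop)
LCS = "" (length 0)


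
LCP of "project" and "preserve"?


Word 1: "project"
Word 2: "preserve"
Comparing from start:
  Pos 0: 'p' == 'p'
  Pos 1: 'r' == 'r'
  Pos 2: 'o' != 'e' (stop)
LCP = "pr" (length 2)


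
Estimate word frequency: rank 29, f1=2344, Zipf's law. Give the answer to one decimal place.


Zipf's law: f(r) = f(1) / r
f(1) = 2344
f(29) = 2344 / 29
= 80.8 occurrences


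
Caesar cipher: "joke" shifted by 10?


Word: "joke"
Shift: 10
Each letter → (letter + shift) mod 26:
  'j' (9) + 10 = 19 → 't'
  'o' (14) + 10 = 24 → 'y'
  'k' (10) + 10 = 20 → 'u'
  'e' (4) + 10 = 14 → 'o'
Result = "tyuo"


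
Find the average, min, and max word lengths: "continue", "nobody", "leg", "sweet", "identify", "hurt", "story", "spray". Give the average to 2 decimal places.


Lengths: "continue"=8, "nobody"=6, "leg"=3, "sweet"=5, "identify"=8, "hurt"=4, "story"=5, "spray"=5
Sum = 44, Count = 8
Average = 44/8 = 5.50
= avg=5.50, min=3, max=8


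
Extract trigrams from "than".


Word: "than" (length 4)
Number of trigrams = 4 - 3 + 1 = 2
  Position 0: "tha"
  Position 1: "han"
Trigrams = "tha", "han"


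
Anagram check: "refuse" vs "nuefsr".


Word 1: "refuse" → sorted: eefrsu
Word 2: "nuefsr" → sorted: efnrsu
Same letters? eefrsu != efnrsu
Anagram = No


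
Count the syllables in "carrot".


Word: "carrot"
Syllable breakdown: car-rot
Counting: 2 parts
= 2 syllables


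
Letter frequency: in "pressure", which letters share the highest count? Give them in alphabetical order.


Word: "pressure"
Letter counts:
  'e': 2
  'p': 1
  'r': 2
  's': 2
  'u': 1
Maximum count = 2
Most frequent = 'e', 'r', 's' (2 times each)


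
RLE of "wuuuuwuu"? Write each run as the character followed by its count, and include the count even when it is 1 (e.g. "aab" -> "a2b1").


String: "wuuuuwuu"
Scanning for consecutive runs:
  'w' x 1
  'u' x 4
  'w' x 1
  'u' x 2
RLE = "w1u4w1u2"


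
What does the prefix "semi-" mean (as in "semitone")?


Prefix: semi-
As in: semitone -> semi- + tone
Meaning = half


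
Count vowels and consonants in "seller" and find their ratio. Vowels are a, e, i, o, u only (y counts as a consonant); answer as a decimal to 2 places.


Word: "seller"
Vowels (a,e,i,o,u): 2
Consonants: 4
Ratio = 2/4
= 0.50


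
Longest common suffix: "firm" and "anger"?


Word 1: "firm"
Word 2: "anger"
Comparing from end:
  Pos -1: 'm' != 'r' (stop)
LCS = "" (length 0)


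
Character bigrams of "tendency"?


Word: "tendency" (length 8)
Number of bigrams = 8 - 2 + 1 = 7
  Position 0: "te"
  Position 1: "en"
  Position 2: "nd"
  Position 3: "de"
  Position 4: "en"
  Position 5: "nc"
  Position 6: "cy"
Bigrams = "te", "en", "nd", "de", "en", "nc", "cy"


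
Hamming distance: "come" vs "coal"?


Comparing character by character (same length = 4):
  Pos 0: 'c' vs 'c' =
  Pos 1: 'o' vs 'o' =
  Pos 2: 'm' vs 'a' !=
  Pos 3: 'e' vs 'l' !=
Hamming distance = 2


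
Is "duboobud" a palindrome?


Word: "duboobud"
Reversed: "duboobud"
Forward == Backward? duboobud == duboobud
Palindrome = Yes


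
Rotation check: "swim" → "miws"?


Word: "swim", Candidate: "miws"
Method: check if candidate is substring of word+word
"swimswim" contains "miws"? No
Is rotation = No


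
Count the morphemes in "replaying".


Word: "replaying"
Morphemes: re- + play + -ing
Each morpheme carries meaning
= 3 morphemes


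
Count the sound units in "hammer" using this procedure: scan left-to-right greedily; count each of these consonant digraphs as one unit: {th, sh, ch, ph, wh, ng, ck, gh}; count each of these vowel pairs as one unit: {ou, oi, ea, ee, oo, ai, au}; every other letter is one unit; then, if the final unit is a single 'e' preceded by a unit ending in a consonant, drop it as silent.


Word: "hammer" (6 letters)
Left-to-right scan:
  1. 'h' (letter)
  2. 'a' (letter)
  3. 'm' (letter)
  4. 'm' (letter)
  5. 'e' (letter)
  6. 'r' (letter)
Units from scan: 6
Sound units = 6 units


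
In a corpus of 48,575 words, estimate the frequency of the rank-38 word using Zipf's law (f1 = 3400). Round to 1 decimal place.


Zipf's law: f(r) = f(1) / r
f(1) = 3400
f(38) = 3400 / 38
= 89.5 occurrences


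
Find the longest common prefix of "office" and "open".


Word 1: "office"
Word 2: "open"
Comparing from start:
  Pos 0: 'o' == 'o'
  Pos 1: 'f' != 'p' (stop)
LCP = "o" (length 1)


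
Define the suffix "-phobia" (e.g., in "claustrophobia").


Suffix: -phobia
Example: claustrophobia = claustro- + -phobia
Meaning = fear of


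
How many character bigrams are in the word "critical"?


Word: "critical" (length 8)
Number of 2-grams = length - 2 + 1 = 8 - 2 + 1
= 7


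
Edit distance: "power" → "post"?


Word 1: "power" (length 5)
Word 2: "post" (length 4)
One optimal edit sequence (insert/delete/substitute each cost 1):
  1. keep 'p'
  2. keep 'o'
  3. delete 'w'  (+1)
  4. substitute 'e' -> 's'  (+1)
  5. substitute 'r' -> 't'  (+1)
Total edit operations: 3
Edit distance = 3


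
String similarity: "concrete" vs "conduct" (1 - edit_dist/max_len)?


Word 1: "concrete" (length 8)
Word 2: "conduct" (length 7)
One optimal edit sequence:
  1. keep 'c'
  2. keep 'o'
  3. keep 'n'
  4. substitute 'c' -> 'd'  (+1)
  5. substitute 'r' -> 'u'  (+1)
  6. substitute 'e' -> 'c'  (+1)
  7. keep 't'
  8. delete 'e'  (+1)
Edit distance = 4
Max length = max(8, 7) = 8
Similarity = 1 - 4/8
= 0.5000


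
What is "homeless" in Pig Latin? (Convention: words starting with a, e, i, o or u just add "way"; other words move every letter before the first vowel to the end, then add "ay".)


Word: "homeless"
Starts with consonant(s) → move to end, add 'ay'
Consonant cluster: "h"
Pig Latin = "omelesshay"


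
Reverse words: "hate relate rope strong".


Original: "hate relate rope strong"
Words (1..n): hate | relate | rope | strong
Reversed (n..1): strong | rope | relate | hate
Result = "strong rope relate hate"


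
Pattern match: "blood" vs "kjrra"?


Pattern of "blood": [0, 1, 2, 2, 3]
Pattern of "kjrra": [0, 1, 2, 2, 3]
Patterns match
Same pattern = Yes


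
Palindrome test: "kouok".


Word: "kouok"
Reversed: "kouok"
Forward == Backward? kouok == kouok
Palindrome = Yes


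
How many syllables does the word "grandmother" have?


Word: "grandmother"
Syllable breakdown: grand / moth / er
Counting: 3 parts
= 3 syllables


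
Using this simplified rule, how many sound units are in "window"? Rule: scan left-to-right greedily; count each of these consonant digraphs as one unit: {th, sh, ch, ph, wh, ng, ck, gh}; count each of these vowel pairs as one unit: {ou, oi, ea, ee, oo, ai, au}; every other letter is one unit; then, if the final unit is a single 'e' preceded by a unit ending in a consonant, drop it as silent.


Word: "window" (6 letters)
Left-to-right scan:
  [1] 'w' (letter)
  [2] 'i' (letter)
  [3] 'n' (letter)
  [4] 'd' (letter)
  [5] 'o' (letter)
  [6] 'w' (letter)
Units from scan: 6
Sound units = 6 units


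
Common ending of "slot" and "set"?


Word 1: "slot"
Word 2: "set"
Comparing from end:
  Pos -1: 't' == 't'
  Pos -2: 'o' != 'e' (stop)
LCS = "t" (length 1)


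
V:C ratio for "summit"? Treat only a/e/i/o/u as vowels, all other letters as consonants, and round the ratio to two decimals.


Word: "summit"
Vowels (a,e,i,o,u): 2
Consonants: 4
Ratio = 2/4
= 0.50


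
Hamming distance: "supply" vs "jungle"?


Comparing character by character (same length = 6):
  Pos 0: 's' vs 'j' !=
  Pos 1: 'u' vs 'u' =
  Pos 2: 'p' vs 'n' !=
  Pos 3: 'p' vs 'g' !=
  Pos 4: 'l' vs 'l' =
  Pos 5: 'y' vs 'e' !=
Hamming distance = 4


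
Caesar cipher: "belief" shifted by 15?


Word: "belief"
Shift: 15
Each letter → (letter + shift) mod 26:
  'b' (1) + 15 = 16 → 'q'
  'e' (4) + 15 = 19 → 't'
  'l' (11) + 15 = 0 → 'a'
  'i' (8) + 15 = 23 → 'x'
  'e' (4) + 15 = 19 → 't'
  'f' (5) + 15 = 20 → 'u'
Result = "qtaxtu"


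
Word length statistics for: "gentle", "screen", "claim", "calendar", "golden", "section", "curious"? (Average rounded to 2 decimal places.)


Lengths: "gentle"=6, "screen"=6, "claim"=5, "calendar"=8, "golden"=6, "section"=7, "curious"=7
Sum = 45, Count = 7
Average = 45/7 = 6.43
= avg=6.43, min=5, max=8


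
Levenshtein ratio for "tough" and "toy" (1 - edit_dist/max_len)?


Word 1: "tough" (length 5)
Word 2: "toy" (length 3)
One optimal edit sequence:
  1. keep 't'
  2. keep 'o'
  3. delete 'u'  (+1)
  4. delete 'g'  (+1)
  5. substitute 'h' -> 'y'  (+1)
Edit distance = 3
Max length = max(5, 3) = 5
Similarity = 1 - 3/5
= 0.4000


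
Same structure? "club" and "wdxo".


Pattern of "club": [0, 1, 2, 3]
Pattern of "wdxo": [0, 1, 2, 3]
Patterns match
Same pattern = Yes


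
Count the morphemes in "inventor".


Word: "inventor"
Morphemes: invent | -or
Each morpheme carries meaning
= 2 morphemes


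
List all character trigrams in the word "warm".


Word: "warm" (length 4)
Number of trigrams = 4 - 3 + 1 = 2
  Position 0: "war"
  Position 1: "arm"
Trigrams = "war", "arm"


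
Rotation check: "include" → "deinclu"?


Word: "include", Candidate: "deinclu"
Method: check if candidate is substring of word+word
"includeinclude" contains "deinclu"? Yes
Is rotation = Yes


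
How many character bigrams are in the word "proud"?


Word: "proud" (length 5)
Number of 2-grams = length - 2 + 1 = 5 - 2 + 1
= 4


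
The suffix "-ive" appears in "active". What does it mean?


Suffix: -ive
As in: active -> act + -ive
Meaning = tending to


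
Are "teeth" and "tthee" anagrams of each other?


Word 1: "teeth" → sorted: eehtt
Word 2: "tthee" → sorted: eehtt
Same letters? eehtt == eehtt
Anagram = Yes


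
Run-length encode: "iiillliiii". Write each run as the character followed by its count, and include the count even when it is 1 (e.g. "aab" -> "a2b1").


String: "iiillliiii"
Scanning for consecutive runs:
  'i' x 3
  'l' x 3
  'i' x 4
RLE = "i3l3i4"


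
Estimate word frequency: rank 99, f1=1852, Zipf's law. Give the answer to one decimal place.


Zipf's law: f(r) = f(1) / r
f(1) = 1852
f(99) = 1852 / 99
= 18.7 occurrences


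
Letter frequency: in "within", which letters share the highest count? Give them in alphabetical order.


Word: "within"
Letter counts:
  'h': 1
  'i': 2
  'n': 1
  't': 1
  'w': 1
Maximum count = 2
Most frequent = 'i' (2 times each)


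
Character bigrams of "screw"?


Word: "screw" (length 5)
Number of bigrams = 5 - 2 + 1 = 4
  Position 0: "sc"
  Position 1: "cr"
  Position 2: "re"
  Position 3: "ew"
Bigrams = "sc", "cr", "re", "ew"


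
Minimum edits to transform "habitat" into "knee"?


Word 1: "habitat" (length 7)
Word 2: "knee" (length 4)
One optimal edit sequence (insert/delete/substitute each cost 1):
  1. delete 'h'  (+1)
  2. delete 'a'  (+1)
  3. delete 'b'  (+1)
  4. substitute 'i' -> 'k'  (+1)
  5. substitute 't' -> 'n'  (+1)
  6. substitute 'a' -> 'e'  (+1)
  7. substitute 't' -> 'e'  (+1)
Total edit operations: 7
Edit distance = 7


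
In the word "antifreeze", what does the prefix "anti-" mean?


Prefix: anti-
As in: antifreeze -> anti- + freeze
Meaning = against


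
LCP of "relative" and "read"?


Word 1: "relative"
Word 2: "read"
Comparing from start:
  Pos 0: 'r' == 'r'
  Pos 1: 'e' == 'e'
  Pos 2: 'l' != 'a' (stop)
LCP = "re" (length 2)


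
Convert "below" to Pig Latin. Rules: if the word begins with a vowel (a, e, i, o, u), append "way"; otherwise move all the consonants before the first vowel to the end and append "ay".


Word: "below"
Starts with consonant(s) → move to end, add 'ay'
Consonant cluster: "b"
Pig Latin = "elowbay"


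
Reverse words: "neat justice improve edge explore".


Original: "neat justice improve edge explore"
Words (1..n): neat | justice | improve | edge | explore
Reversed (n..1): explore | edge | improve | justice | neat
Result = "explore edge improve justice neat"


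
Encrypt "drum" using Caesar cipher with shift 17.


Word: "drum"
Shift: 17
Each letter → (letter + shift) mod 26:
  'd' (3) + 17 = 20 → 'u'
  'r' (17) + 17 = 8 → 'i'
  'u' (20) + 17 = 11 → 'l'
  'm' (12) + 17 = 3 → 'd'
Result = "uild"


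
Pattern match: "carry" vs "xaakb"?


Pattern of "carry": [0, 1, 2, 2, 3]
Pattern of "xaakb": [0, 1, 1, 2, 3]
Patterns do not match
Same pattern = No


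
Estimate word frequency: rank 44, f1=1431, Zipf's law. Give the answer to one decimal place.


Zipf's law: f(r) = f(1) / r
f(1) = 1431
f(44) = 1431 / 44
= 32.5 occurrences


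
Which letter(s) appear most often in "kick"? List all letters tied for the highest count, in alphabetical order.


Word: "kick"
Letter counts:
  'c': 1
  'i': 1
  'k': 2
Maximum count = 2
Most frequent = 'k' (2 times each)


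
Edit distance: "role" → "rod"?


Word 1: "role" (length 4)
Word 2: "rod" (length 3)
One optimal edit sequence (insert/delete/substitute each cost 1):
  1. keep 'r'
  2. keep 'o'
  3. delete 'l'  (+1)
  4. substitute 'e' -> 'd'  (+1)
Total edit operations: 2
Edit distance = 2


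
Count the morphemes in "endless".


Word: "endless"
Morphemes: end / -less
Each morpheme carries meaning
= 2 morphemes


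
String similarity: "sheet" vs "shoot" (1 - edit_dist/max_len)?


Word 1: "sheet" (length 5)
Word 2: "shoot" (length 5)
One optimal edit sequence:
  1. keep 's'
  2. keep 'h'
  3. substitute 'e' -> 'o'  (+1)
  4. substitute 'e' -> 'o'  (+1)
  5. keep 't'
Edit distance = 2
Max length = max(5, 5) = 5
Similarity = 1 - 2/5
= 0.6000


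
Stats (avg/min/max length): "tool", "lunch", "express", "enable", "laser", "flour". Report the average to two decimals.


Lengths: "tool"=4, "lunch"=5, "express"=7, "enable"=6, "laser"=5, "flour"=5
Sum = 32, Count = 6
Average = 32/6 = 5.33
= avg=5.33, min=4, max=7


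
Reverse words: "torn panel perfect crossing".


Original: "torn panel perfect crossing"
Words (1..n): torn | panel | perfect | crossing
Reversed (n..1): crossing | perfect | panel | torn
Result = "crossing perfect panel torn"


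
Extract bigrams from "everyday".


Word: "everyday" (length 8)
Number of bigrams = 8 - 2 + 1 = 7
  Position 0: "ev"
  Position 1: "ve"
  Position 2: "er"
  Position 3: "ry"
  Position 4: "yd"
  Position 5: "da"
  Position 6: "ay"
Bigrams = "ev", "ve", "er", "ry", "yd", "da", "ay"


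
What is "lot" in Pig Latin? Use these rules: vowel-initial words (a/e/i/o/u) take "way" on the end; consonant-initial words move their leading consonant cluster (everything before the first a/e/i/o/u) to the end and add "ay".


Word: "lot"
Starts with consonant(s) → move to end, add 'ay'
Consonant cluster: "l"
Pig Latin = "otlay"


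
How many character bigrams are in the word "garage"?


Word: "garage" (length 6)
Number of 2-grams = length - 2 + 1 = 6 - 2 + 1
= 5


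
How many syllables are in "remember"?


Word: "remember"
Syllable breakdown: re · mem · ber
Counting: 3 parts
= 3 syllables


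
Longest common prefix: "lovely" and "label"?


Word 1: "lovely"
Word 2: "label"
Comparing from start:
  Pos 0: 'l' == 'l'
  Pos 1: 'o' != 'a' (stop)
LCP = "l" (length 1)


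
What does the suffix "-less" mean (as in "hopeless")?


Suffix: -less
Example: hopeless = hope + -less
Meaning = without


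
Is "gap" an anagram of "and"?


Word 1: "and" → sorted: adn
Word 2: "gap" → sorted: agp
Same letters? adn != agp
Anagram = No


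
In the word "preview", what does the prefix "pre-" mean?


Prefix: pre-
As in: preview -> pre- + view
Meaning = before


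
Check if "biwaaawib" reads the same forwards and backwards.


Word: "biwaaawib"
Reversed: "biwaaawib"
Forward == Backward? biwaaawib == biwaaawib
Palindrome = Yes


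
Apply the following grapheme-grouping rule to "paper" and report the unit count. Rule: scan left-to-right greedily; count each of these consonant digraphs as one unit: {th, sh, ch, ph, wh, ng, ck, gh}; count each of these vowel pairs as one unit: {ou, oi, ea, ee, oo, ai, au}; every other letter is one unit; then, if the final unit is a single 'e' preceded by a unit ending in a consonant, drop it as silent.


Word: "paper" (5 letters)
Left-to-right scan:
  1. 'p' (letter)
  2. 'a' (letter)
  3. 'p' (letter)
  4. 'e' (letter)
  5. 'r' (letter)
Units from scan: 5
Sound units = 5 units


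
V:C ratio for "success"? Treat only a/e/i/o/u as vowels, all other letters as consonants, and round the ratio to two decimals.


Word: "success"
Vowels (a,e,i,o,u): 2
Consonants: 5
Ratio = 2/5
= 0.40


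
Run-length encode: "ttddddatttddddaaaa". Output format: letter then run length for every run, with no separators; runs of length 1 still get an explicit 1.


String: "ttddddatttddddaaaa"
Scanning for consecutive runs:
  't' x 2
  'd' x 4
  'a' x 1
  't' x 3
  'd' x 4
  'a' x 4
RLE = "t2d4a1t3d4a4"


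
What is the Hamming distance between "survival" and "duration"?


Comparing character by character (same length = 8):
  Pos 0: 's' vs 'd' !=
  Pos 1: 'u' vs 'u' =
  Pos 2: 'r' vs 'r' =
  Pos 3: 'v' vs 'a' !=
  Pos 4: 'i' vs 't' !=
  Pos 5: 'v' vs 'i' !=
  Pos 6: 'a' vs 'o' !=
  Pos 7: 'l' vs 'n' !=
Hamming distance = 6


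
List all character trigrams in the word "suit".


Word: "suit" (length 4)
Number of trigrams = 4 - 3 + 1 = 2
  Position 0: "sui"
  Position 1: "uit"
Trigrams = "sui", "uit"


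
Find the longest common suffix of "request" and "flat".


Word 1: "request"
Word 2: "flat"
Comparing from end:
  Pos -1: 't' == 't'
  Pos -2: 's' != 'a' (stop)
LCS = "t" (length 1)


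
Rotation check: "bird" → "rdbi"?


Word: "bird", Candidate: "rdbi"
Method: check if candidate is substring of word+word
"birdbird" contains "rdbi"? Yes
Is rotation = Yes


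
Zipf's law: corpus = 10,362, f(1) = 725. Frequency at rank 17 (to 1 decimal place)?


Zipf's law: f(r) = f(1) / r
f(1) = 725
f(17) = 725 / 17
= 42.6 occurrences


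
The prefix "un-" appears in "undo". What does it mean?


Prefix: un-
Example: undo = un- + do
Meaning = not / reverse


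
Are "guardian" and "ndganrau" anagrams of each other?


Word 1: "guardian" → sorted: aadginru
Word 2: "ndganrau" → sorted: aadgnnru
Same letters? aadginru != aadgnnru
Anagram = No


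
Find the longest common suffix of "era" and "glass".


Word 1: "era"
Word 2: "glass"
Comparing from end:
  Pos -1: 'a' != 's' (stop)
LCS = "" (length 0)


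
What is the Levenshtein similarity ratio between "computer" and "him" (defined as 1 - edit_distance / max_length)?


Word 1: "computer" (length 8)
Word 2: "him" (length 3)
One optimal edit sequence:
  1. substitute 'c' -> 'h'  (+1)
  2. substitute 'o' -> 'i'  (+1)
  3. keep 'm'
  4. delete 'p'  (+1)
  5. delete 'u'  (+1)
  6. delete 't'  (+1)
  7. delete 'e'  (+1)
  8. delete 'r'  (+1)
Edit distance = 7
Max length = max(8, 3) = 8
Similarity = 1 - 7/8
= 0.1250


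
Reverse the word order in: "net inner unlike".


Original: "net inner unlike"
Words (1..n): net | inner | unlike
Reversed (n..1): unlike | inner | net
Result = "unlike inner net"


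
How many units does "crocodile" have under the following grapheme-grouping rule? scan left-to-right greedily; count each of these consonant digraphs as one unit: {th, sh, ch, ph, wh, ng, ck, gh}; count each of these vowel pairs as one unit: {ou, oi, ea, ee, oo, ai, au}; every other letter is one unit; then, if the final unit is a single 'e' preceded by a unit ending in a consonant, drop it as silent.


Word: "crocodile" (9 letters)
Left-to-right scan:
  (1) 'c' (letter)
  (2) 'r' (letter)
  (3) 'o' (letter)
  (4) 'c' (letter)
  (5) 'o' (letter)
  (6) 'd' (letter)
  (7) 'i' (letter)
  (8) 'l' (letter)
  (9) 'e' (letter)
Units from scan: 9
Final unit is 'e' after a consonant -> drop as silent (-1)
Sound units = 8 units


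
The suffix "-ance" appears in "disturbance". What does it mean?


Suffix: -ance
Example: disturbance = disturb + -ance
Meaning = state of


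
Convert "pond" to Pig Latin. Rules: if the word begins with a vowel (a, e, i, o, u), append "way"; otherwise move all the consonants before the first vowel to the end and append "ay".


Word: "pond"
Starts with consonant(s) → move to end, add 'ay'
Consonant cluster: "p"
Pig Latin = "ondpay"


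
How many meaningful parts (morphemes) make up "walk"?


Word: "walk"
Morphemes: walk
Each morpheme carries meaning
= 1 morpheme


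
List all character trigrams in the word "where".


Word: "where" (length 5)
Number of trigrams = 5 - 3 + 1 = 3
  Position 0: "whe"
  Position 1: "her"
  Position 2: "ere"
Trigrams = "whe", "her", "ere"


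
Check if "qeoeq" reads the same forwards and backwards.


Word: "qeoeq"
Reversed: "qeoeq"
Forward == Backward? qeoeq == qeoeq
Palindrome = Yes


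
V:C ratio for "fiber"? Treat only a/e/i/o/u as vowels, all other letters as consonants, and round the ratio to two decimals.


Word: "fiber"
Vowels (a,e,i,o,u): 2
Consonants: 3
Ratio = 2/3
= 0.67


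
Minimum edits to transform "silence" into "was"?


Word 1: "silence" (length 7)
Word 2: "was" (length 3)
One optimal edit sequence (insert/delete/substitute each cost 1):
  1. delete 's'  (+1)
  2. delete 'i'  (+1)
  3. delete 'l'  (+1)
  4. delete 'e'  (+1)
  5. substitute 'n' -> 'w'  (+1)
  6. substitute 'c' -> 'a'  (+1)
  7. substitute 'e' -> 's'  (+1)
Total edit operations: 7
Edit distance = 7


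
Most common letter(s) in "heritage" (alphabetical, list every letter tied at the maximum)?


Word: "heritage"
Letter counts:
  'a': 1
  'e': 2
  'g': 1
  'h': 1
  'i': 1
  'r': 1
  't': 1
Maximum count = 2
Most frequent = 'e' (2 times each)


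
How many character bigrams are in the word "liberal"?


Word: "liberal" (length 7)
Number of 2-grams = length - 2 + 1 = 7 - 2 + 1
= 6


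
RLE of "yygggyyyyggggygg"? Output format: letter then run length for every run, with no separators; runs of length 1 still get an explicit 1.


String: "yygggyyyyggggygg"
Scanning for consecutive runs:
  'y' x 2
  'g' x 3
  'y' x 4
  'g' x 4
  'y' x 1
  'g' x 2
RLE = "y2g3y4g4y1g2"


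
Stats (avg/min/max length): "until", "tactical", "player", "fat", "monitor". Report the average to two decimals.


Lengths: "until"=5, "tactical"=8, "player"=6, "fat"=3, "monitor"=7
Sum = 29, Count = 5
Average = 29/5 = 5.80
= avg=5.80, min=3, max=8


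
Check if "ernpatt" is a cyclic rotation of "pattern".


Word: "pattern", Candidate: "ernpatt"
Method: check if candidate is substring of word+word
"patternpattern" contains "ernpatt"? Yes
Is rotation = Yes


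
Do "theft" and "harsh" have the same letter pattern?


Pattern of "theft": [0, 1, 2, 3, 0]
Pattern of "harsh": [0, 1, 2, 3, 0]
Patterns match
Same pattern = Yes


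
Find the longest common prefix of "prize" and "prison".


Word 1: "prize"
Word 2: "prison"
Comparing from start:
  Pos 0: 'p' == 'p'
  Pos 1: 'r' == 'r'
  Pos 2: 'i' == 'i'
  Pos 3: 'z' != 's' (stop)
LCP = "pri" (length 3)


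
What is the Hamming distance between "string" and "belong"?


Comparing character by character (same length = 6):
  Pos 0: 's' vs 'b' !=
  Pos 1: 't' vs 'e' !=
  Pos 2: 'r' vs 'l' !=
  Pos 3: 'i' vs 'o' !=
  Pos 4: 'n' vs 'n' =
  Pos 5: 'g' vs 'g' =
Hamming distance = 4


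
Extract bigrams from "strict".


Word: "strict" (length 6)
Number of bigrams = 6 - 2 + 1 = 5
  Position 0: "st"
  Position 1: "tr"
  Position 2: "ri"
  Position 3: "ic"
  Position 4: "ct"
Bigrams = "st", "tr", "ri", "ic", "ct"


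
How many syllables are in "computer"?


Word: "computer"
Syllable breakdown: com / pu / ter
Counting: 3 parts
= 3 syllables


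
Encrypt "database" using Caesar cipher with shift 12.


Word: "database"
Shift: 12
Each letter → (letter + shift) mod 26:
  'd' (3) + 12 = 15 → 'p'
  'a' (0) + 12 = 12 → 'm'
  't' (19) + 12 = 5 → 'f'
  'a' (0) + 12 = 12 → 'm'
  'b' (1) + 12 = 13 → 'n'
  'a' (0) + 12 = 12 → 'm'
  's' (18) + 12 = 4 → 'e'
  'e' (4) + 12 = 16 → 'q'
Result = "pmfmnmeq"


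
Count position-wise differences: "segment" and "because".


Comparing character by character (same length = 7):
  Pos 0: 's' vs 'b' !=
  Pos 1: 'e' vs 'e' =
  Pos 2: 'g' vs 'c' !=
  Pos 3: 'm' vs 'a' !=
  Pos 4: 'e' vs 'u' !=
  Pos 5: 'n' vs 's' !=
  Pos 6: 't' vs 'e' !=
Hamming distance = 6


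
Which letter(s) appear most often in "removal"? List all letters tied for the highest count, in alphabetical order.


Word: "removal"
Letter counts:
  'a': 1
  'e': 1
  'l': 1
  'm': 1
  'o': 1
  'r': 1
  'v': 1
Maximum count = 1
Most frequent = 'a', 'e', 'l', 'm', 'o', 'r', 'v' (1 time each)


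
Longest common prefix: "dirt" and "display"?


Word 1: "dirt"
Word 2: "display"
Comparing from start:
  Pos 0: 'd' == 'd'
  Pos 1: 'i' == 'i'
  Pos 2: 'r' != 's' (stop)
LCP = "di" (length 2)


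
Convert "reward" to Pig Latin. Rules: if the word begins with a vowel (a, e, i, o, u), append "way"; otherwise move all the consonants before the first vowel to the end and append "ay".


Word: "reward"
Starts with consonant(s) → move to end, add 'ay'
Consonant cluster: "r"
Pig Latin = "ewardray"


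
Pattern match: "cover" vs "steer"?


Pattern of "cover": [0, 1, 2, 3, 4]
Pattern of "steer": [0, 1, 2, 2, 3]
Patterns do not match
Same pattern = No


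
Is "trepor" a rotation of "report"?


Word: "report", Candidate: "trepor"
Method: check if candidate is substring of word+word
"reportreport" contains "trepor"? Yes
Is rotation = Yes


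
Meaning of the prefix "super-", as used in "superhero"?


Prefix: super-
Example: superhero (super- + hero)
Meaning = above / beyond


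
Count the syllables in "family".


Word: "family"
Syllable breakdown: fam-i-ly
Counting: 3 parts
= 3 syllables


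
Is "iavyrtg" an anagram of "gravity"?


Word 1: "gravity" → sorted: agirtvy
Word 2: "iavyrtg" → sorted: agirtvy
Same letters? agirtvy == agirtvy
Anagram = Yes


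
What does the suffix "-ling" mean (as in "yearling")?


Suffix: -ling
Example: yearling = year + -ling
Meaning = small / young


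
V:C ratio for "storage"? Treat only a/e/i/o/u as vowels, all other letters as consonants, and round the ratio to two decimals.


Word: "storage"
Vowels (a,e,i,o,u): 3
Consonants: 4
Ratio = 3/4
= 0.75


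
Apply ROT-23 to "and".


Word: "and"
Shift: 23
Each letter → (letter + shift) mod 26:
  'a' (0) + 23 = 23 → 'x'
  'n' (13) + 23 = 10 → 'k'
  'd' (3) + 23 = 0 → 'a'
Result = "xka"


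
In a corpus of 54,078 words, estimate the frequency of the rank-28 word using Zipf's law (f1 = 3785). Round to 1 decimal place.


Zipf's law: f(r) = f(1) / r
f(1) = 3785
f(28) = 3785 / 28
= 135.2 occurrences


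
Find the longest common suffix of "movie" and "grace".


Word 1: "movie"
Word 2: "grace"
Comparing from end:
  Pos -1: 'e' == 'e'
  Pos -2: 'i' != 'c' (stop)
LCS = "e" (length 1)


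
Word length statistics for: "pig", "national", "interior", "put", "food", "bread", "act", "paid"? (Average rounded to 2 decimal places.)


Lengths: "pig"=3, "national"=8, "interior"=8, "put"=3, "food"=4, "bread"=5, "act"=3, "paid"=4
Sum = 38, Count = 8
Average = 38/8 = 4.75
= avg=4.75, min=3, max=8


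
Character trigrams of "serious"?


Word: "serious" (length 7)
Number of trigrams = 7 - 3 + 1 = 5
  Position 0: "ser"
  Position 1: "eri"
  Position 2: "rio"
  Position 3: "iou"
  Position 4: "ous"
Trigrams = "ser", "eri", "rio", "iou", "ous"


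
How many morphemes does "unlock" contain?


Word: "unlock"
Morphemes: un- + lock
Each morpheme carries meaning
= 2 morphemes


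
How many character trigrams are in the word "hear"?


Word: "hear" (length 4)
Number of 3-grams = length - 3 + 1 = 4 - 3 + 1
= 2


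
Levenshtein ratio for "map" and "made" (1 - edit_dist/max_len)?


Word 1: "map" (length 3)
Word 2: "made" (length 4)
One optimal edit sequence:
  1. keep 'm'
  2. keep 'a'
  3. insert 'd'  (+1)
  4. substitute 'p' -> 'e'  (+1)
Edit distance = 2
Max length = max(3, 4) = 4
Similarity = 1 - 2/4
= 0.5000


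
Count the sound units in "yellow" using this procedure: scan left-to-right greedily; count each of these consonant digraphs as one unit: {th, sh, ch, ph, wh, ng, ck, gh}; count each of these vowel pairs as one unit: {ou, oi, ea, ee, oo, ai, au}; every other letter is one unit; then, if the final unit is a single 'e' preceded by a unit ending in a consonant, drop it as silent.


Word: "yellow" (6 letters)
Left-to-right scan:
  1. 'y' (letter)
  2. 'e' (letter)
  3. 'l' (letter)
  4. 'l' (letter)
  5. 'o' (letter)
  6. 'w' (letter)
Units from scan: 6
Sound units = 6 units


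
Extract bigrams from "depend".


Word: "depend" (length 6)
Number of bigrams = 6 - 2 + 1 = 5
  Position 0: "de"
  Position 1: "ep"
  Position 2: "pe"
  Position 3: "en"
  Position 4: "nd"
Bigrams = "de", "ep", "pe", "en", "nd"


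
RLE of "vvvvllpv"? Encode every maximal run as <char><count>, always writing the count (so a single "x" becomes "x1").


String: "vvvvllpv"
Scanning for consecutive runs:
  'v' x 4
  'l' x 2
  'p' x 1
  'v' x 1
RLE = "v4l2p1v1"


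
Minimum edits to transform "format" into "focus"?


Word 1: "format" (length 6)
Word 2: "focus" (length 5)
One optimal edit sequence (insert/delete/substitute each cost 1):
  1. keep 'f'
  2. keep 'o'
  3. delete 'r'  (+1)
  4. substitute 'm' -> 'c'  (+1)
  5. substitute 'a' -> 'u'  (+1)
  6. substitute 't' -> 's'  (+1)
Total edit operations: 4
Edit distance = 4


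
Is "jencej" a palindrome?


Word: "jencej"
Reversed: "jecnej"
Forward == Backward? jencej != jecnej
Palindrome = No


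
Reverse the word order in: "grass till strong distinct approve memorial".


Original: "grass till strong distinct approve memorial"
Words (1..n): grass | till | strong | distinct | approve | memorial
Reversed (n..1): memorial | approve | distinct | strong | till | grass
Result = "memorial approve distinct strong till grass"


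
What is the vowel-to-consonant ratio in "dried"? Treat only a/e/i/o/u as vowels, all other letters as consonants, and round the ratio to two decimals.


Word: "dried"
Vowels (a,e,i,o,u): 2
Consonants: 3
Ratio = 2/3
= 0.67


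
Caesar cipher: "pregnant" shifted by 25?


Word: "pregnant"
Shift: 25
Each letter → (letter + shift) mod 26:
  'p' (15) + 25 = 14 → 'o'
  'r' (17) + 25 = 16 → 'q'
  'e' (4) + 25 = 3 → 'd'
  'g' (6) + 25 = 5 → 'f'
  'n' (13) + 25 = 12 → 'm'
  'a' (0) + 25 = 25 → 'z'
  'n' (13) + 25 = 12 → 'm'
  't' (19) + 25 = 18 → 's'
Result = "oqdfmzms"


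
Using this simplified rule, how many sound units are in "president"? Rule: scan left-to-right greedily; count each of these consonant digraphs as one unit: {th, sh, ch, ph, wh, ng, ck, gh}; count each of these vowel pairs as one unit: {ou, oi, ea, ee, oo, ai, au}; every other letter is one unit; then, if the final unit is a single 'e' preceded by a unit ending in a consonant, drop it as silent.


Word: "president" (9 letters)
Left-to-right scan:
  (1) 'p' (letter)
  (2) 'r' (letter)
  (3) 'e' (letter)
  (4) 's' (letter)
  (5) 'i' (letter)
  (6) 'd' (letter)
  (7) 'e' (letter)
  (8) 'n' (letter)
  (9) 't' (letter)
Units from scan: 9
Sound units = 9 units


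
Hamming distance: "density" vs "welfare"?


Comparing character by character (same length = 7):
  Pos 0: 'd' vs 'w' !=
  Pos 1: 'e' vs 'e' =
  Pos 2: 'n' vs 'l' !=
  Pos 3: 's' vs 'f' !=
  Pos 4: 'i' vs 'a' !=
  Pos 5: 't' vs 'r' !=
  Pos 6: 'y' vs 'e' !=
Hamming distance = 6


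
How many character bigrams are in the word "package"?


Word: "package" (length 7)
Number of 2-grams = length - 2 + 1 = 7 - 2 + 1
= 6


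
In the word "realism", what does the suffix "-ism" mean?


Suffix: -ism
As in: realism -> real + -ism
Meaning = belief / practice


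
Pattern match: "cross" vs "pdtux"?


Pattern of "cross": [0, 1, 2, 3, 3]
Pattern of "pdtux": [0, 1, 2, 3, 4]
Patterns do not match
Same pattern = No


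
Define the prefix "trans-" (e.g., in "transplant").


Prefix: trans-
Example: transplant = trans- + plant
Meaning = across


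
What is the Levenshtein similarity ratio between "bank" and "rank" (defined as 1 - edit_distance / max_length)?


Word 1: "bank" (length 4)
Word 2: "rank" (length 4)
One optimal edit sequence:
  1. substitute 'b' -> 'r'  (+1)
  2. keep 'a'
  3. keep 'n'
  4. keep 'k'
Edit distance = 1
Max length = max(4, 4) = 4
Similarity = 1 - 1/4
= 0.7500
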